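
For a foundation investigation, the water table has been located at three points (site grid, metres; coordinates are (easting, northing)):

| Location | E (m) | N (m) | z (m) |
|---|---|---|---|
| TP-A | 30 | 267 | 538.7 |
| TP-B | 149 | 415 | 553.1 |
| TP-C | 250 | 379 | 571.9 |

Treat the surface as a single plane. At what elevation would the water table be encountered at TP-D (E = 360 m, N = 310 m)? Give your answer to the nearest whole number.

Let the plane be z = a·E + b·N + c.
TP-B−TP-A: 119a + 148b = 14.4;  TP-C−TP-A: 220a + 112b = 33.2.
Solving gives a = 0.17163, b = −0.04070.
Then c = 538.7 − a·30 − b·267 = 544.42.
At (360, 310): z = 61.8 − 12.6 + 544.42 = 593.6 m.

594 m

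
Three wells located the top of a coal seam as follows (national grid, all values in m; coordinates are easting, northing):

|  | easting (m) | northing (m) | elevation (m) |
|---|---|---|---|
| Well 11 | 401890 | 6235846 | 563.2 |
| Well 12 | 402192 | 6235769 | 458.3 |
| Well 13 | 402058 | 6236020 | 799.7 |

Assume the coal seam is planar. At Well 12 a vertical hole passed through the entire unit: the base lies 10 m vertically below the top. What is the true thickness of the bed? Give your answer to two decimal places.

5.92 m

Let the plane be z = a·easting + b·northing + c.
Well 12−Well 11: 302a − 77b = −104.9;  Well 13−Well 11: 168a + 174b = 236.5.
Solving gives a = −0.00064, b = 1.35982.
|∇z| = √(a²+b²) = 1.35982, so dip δ = arctan(1.35982) = 53.67°.
True thickness = vertical thickness × cos δ = 10 × cos 53.67° = 5.92 m.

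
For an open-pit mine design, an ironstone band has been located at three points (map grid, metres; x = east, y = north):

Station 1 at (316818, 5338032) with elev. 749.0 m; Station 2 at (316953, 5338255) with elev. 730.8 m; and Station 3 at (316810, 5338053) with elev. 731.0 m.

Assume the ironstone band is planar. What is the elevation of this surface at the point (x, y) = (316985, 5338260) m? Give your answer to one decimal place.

Let the plane be z = a·x + b·y + c.
Station 2−Station 1: 135a + 223b = −18.2;  Station 3−Station 1: −8a + 21b = −18.
Solving gives a = 0.786274085, b = −0.557609872.
Then c = 749 − a·316818 − b·5338032 = 2728182.56.
At (316985, 5338260): z = 249237.1 − 2976666.5 + 2728182.56 = 753.2 m.

753.2 m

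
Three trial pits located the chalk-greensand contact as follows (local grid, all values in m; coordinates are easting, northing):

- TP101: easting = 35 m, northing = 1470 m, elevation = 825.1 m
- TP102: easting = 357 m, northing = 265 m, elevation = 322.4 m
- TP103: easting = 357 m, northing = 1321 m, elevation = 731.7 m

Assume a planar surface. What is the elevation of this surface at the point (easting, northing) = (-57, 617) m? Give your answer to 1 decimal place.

504.7 m

Let the plane be z = a·easting + b·northing + c.
TP102−TP101: 322a − 1205b = −502.7;  TP103−TP101: 322a − 149b = −93.4.
Solving gives a = −0.110709, b = 0.387595.
Then c = 825.1 − a·35 − b·1470 = 259.21.
At (-57, 617): z = 6.3 + 239.1 + 259.21 = 504.7 m.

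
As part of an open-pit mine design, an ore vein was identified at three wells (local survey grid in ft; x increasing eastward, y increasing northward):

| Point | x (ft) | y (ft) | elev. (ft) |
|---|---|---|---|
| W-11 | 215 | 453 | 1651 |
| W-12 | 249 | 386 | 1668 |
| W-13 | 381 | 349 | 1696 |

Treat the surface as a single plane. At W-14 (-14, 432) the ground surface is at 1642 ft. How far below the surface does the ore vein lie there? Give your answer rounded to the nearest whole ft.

25 ft

Two edge vectors: W-11→W-12 = (34, -67, 17), W-11→W-13 = (166, -104, 45).
Normal n = (W-11→W-12) × (W-11→W-13) = (-1247, 1292, 7586).
So ∂z/∂x = −n_x/n_z = 0.16438 and ∂z/∂y = −n_y/n_z = −0.17031.
Intercept c from W-11: 1651 − 35.34 + 77.15 = 1692.81.
At (-14, 432): z_contact = −2.3 − 73.6 + 1692.81 = 1616.9 ft.
Depth below ground = 1642 − 1616.9 = 25 ft.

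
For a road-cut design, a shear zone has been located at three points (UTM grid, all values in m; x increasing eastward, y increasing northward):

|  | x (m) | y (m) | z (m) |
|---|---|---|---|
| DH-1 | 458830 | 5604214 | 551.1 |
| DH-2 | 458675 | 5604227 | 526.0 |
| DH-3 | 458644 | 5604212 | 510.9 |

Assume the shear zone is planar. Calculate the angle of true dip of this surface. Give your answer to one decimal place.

Let the plane be z = a·x + b·y + c.
DH-2−DH-1: −155a + 13b = −25.1;  DH-3−DH-1: −186a − 2b = −40.2.
Solving gives a = 0.20997, b = 0.57273.
Gradient magnitude |∇z| = √(a² + b²) = √(0.04409 + 0.32802) = 0.61000.
True dip = arctan(0.61000) = 31.4°, dipping toward SSW (azimuth ≈ 200°).

31.4°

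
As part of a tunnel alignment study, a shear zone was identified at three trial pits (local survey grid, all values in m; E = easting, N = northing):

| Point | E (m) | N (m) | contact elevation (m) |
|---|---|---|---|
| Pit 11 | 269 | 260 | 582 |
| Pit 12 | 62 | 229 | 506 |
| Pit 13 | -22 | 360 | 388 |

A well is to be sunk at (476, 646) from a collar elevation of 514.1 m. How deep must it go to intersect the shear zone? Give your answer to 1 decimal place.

71.6 m

Let the plane be z = a·E + b·N + c.
Pit 12−Pit 11: −207a − 31b = −76;  Pit 13−Pit 11: −291a + 100b = −194.
Solving gives a = 0.45806, b = −0.60705.
Then c = 582 − a·269 − b·260 = 616.61.
At (476, 646): z_contact = 218.04 − 392.15 + 616.61 = 442.50 m.
Depth below ground = 514.1 − 442.50 = 71.6 m.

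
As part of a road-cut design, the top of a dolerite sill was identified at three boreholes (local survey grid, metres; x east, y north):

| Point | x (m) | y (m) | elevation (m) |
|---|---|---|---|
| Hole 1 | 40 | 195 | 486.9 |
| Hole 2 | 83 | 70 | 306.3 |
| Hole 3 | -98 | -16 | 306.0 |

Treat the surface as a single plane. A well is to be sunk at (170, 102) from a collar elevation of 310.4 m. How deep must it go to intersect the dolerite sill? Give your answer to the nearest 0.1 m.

15.6 m

Let the plane be z = a·x + b·y + c.
Hole 2−Hole 1: 43a − 125b = −180.6;  Hole 3−Hole 1: −138a − 211b = −180.9.
Solving gives a = −0.58861, b = 1.24232.
Then c = 486.9 − a·40 − b·195 = 268.19.
At (170, 102): z_contact = −100.06 + 126.72 + 268.19 = 294.84 m.
Depth below ground = 310.4 − 294.84 = 15.6 m.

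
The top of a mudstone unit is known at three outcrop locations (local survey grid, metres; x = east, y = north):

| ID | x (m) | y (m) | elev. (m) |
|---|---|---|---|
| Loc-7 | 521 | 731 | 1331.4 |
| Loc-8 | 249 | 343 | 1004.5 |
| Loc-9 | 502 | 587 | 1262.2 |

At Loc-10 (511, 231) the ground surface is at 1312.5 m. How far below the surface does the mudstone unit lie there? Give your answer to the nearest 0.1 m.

185.8 m

Two edge vectors: Loc-7→Loc-8 = (-272, -388, -326.9), Loc-7→Loc-9 = (-19, -144, -69.2).
Normal n = (Loc-7→Loc-8) × (Loc-7→Loc-9) = (-20224, -12611.3, 31796).
So ∂z/∂x = −n_x/n_z = 0.63605 and ∂z/∂y = −n_y/n_z = 0.39663.
Intercept c from Loc-7: 1331.4 − 331.38 − 289.94 = 710.08.
At (511, 231): z_contact = 325.02 + 91.62 + 710.08 = 1126.72 m.
Depth below ground = 1312.5 − 1126.72 = 185.8 m.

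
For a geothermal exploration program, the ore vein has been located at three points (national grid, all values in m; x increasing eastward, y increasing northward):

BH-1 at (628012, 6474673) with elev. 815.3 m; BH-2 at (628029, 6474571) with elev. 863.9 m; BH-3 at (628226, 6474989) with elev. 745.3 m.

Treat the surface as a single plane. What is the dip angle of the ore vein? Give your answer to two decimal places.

Let the plane be z = a·x + b·y + c.
BH-2−BH-1: 17a − 102b = 48.6;  BH-3−BH-1: 214a + 316b = −70.
Solving gives a = 0.30212, b = −0.42612.
Gradient magnitude |∇z| = √(a² + b²) = √(0.09128 + 0.18158) = 0.52235.
True dip = arctan(0.52235) = 27.58°, dipping toward NW (azimuth ≈ 325°).

27.58°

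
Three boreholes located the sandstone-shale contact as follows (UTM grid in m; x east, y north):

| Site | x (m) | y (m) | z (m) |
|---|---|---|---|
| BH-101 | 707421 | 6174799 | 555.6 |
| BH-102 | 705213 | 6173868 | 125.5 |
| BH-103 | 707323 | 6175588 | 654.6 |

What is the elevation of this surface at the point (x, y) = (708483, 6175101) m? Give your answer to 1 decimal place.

741.7 m

Let the plane be z = a·x + b·y + c.
BH-102−BH-101: −2208a − 931b = −430.1;  BH-103−BH-101: −98a + 789b = 99.
Solving gives a = 0.134824174, b = 0.142221507.
Then c = 555.6 − a·707421 − b·6174799 = −973011.07.
At (708483, 6175101): z = 95520.6 + 878232.2 − 973011.07 = 741.7 m.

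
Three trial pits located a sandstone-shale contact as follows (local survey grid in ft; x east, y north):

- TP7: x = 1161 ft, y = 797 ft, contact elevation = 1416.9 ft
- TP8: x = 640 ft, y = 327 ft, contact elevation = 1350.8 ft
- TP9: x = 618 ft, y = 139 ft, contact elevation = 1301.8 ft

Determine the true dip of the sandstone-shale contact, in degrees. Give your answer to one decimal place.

16.7°

Let the plane be z = a·x + b·y + c.
TP8−TP7: −521a − 470b = −66.1;  TP9−TP7: −543a − 658b = −115.1.
Solving gives a = −0.12103, b = 0.27480.
Gradient magnitude |∇z| = √(a² + b²) = √(0.01465 + 0.07552) = 0.30027.
True dip = arctan(0.30027) = 16.7°, dipping toward SSE (azimuth ≈ 156°).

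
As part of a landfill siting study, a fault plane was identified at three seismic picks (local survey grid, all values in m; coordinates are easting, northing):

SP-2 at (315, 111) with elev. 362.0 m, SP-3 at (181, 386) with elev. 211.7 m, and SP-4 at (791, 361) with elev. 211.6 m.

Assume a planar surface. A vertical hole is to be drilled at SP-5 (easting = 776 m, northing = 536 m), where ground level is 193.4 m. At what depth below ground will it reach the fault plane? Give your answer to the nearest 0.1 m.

Two edge vectors: SP-2→SP-3 = (-134, 275, -150.3), SP-2→SP-4 = (476, 250, -150.4).
Normal n = (SP-2→SP-3) × (SP-2→SP-4) = (-3785, -91696.4, -164400).
So ∂z/∂easting = −n_x/n_z = −0.02302 and ∂z/∂northing = −n_y/n_z = −0.55776.
Intercept c from SP-2: 362 + 7.25 + 61.91 = 431.16.
At (776, 536): z_contact = −17.87 − 298.96 + 431.16 = 114.34 m.
Depth below ground = 193.4 − 114.34 = 79.1 m.

79.1 m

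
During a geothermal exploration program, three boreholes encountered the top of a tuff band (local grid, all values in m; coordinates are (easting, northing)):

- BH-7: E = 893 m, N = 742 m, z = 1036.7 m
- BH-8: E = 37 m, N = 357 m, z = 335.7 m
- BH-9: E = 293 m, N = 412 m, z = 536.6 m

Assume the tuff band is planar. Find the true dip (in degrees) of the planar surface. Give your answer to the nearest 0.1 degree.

37.5°

Two edge vectors: BH-7→BH-8 = (-856, -385, -701), BH-7→BH-9 = (-600, -330, -500.1).
Normal n = (BH-7→BH-8) × (BH-7→BH-9) = (-38791.5, -7485.6, 51480).
So ∂z/∂E = −n_x/n_z = 0.75353 and ∂z/∂N = −n_y/n_z = 0.14541.
Gradient magnitude |∇z| = √(a² + b²) = √(0.56780 + 0.02114) = 0.76743.
True dip = arctan(0.76743) = 37.5°, dipping toward W (azimuth ≈ 259°).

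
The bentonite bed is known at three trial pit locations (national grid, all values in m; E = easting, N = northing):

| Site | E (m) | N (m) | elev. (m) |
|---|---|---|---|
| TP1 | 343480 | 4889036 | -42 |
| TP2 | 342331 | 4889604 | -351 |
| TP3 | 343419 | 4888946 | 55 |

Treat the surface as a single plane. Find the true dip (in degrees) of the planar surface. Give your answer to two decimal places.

43.96°

Two edge vectors: TP1→TP2 = (-1149, 568, -309), TP1→TP3 = (-61, -90, 97).
Normal n = (TP1→TP2) × (TP1→TP3) = (27286, 130302, 138058).
So ∂z/∂E = −n_x/n_z = −0.19764 and ∂z/∂N = −n_y/n_z = −0.94382.
Gradient magnitude |∇z| = √(a² + b²) = √(0.03906 + 0.89080) = 0.96429.
True dip = arctan(0.96429) = 43.96°, dipping toward NNE (azimuth ≈ 012°).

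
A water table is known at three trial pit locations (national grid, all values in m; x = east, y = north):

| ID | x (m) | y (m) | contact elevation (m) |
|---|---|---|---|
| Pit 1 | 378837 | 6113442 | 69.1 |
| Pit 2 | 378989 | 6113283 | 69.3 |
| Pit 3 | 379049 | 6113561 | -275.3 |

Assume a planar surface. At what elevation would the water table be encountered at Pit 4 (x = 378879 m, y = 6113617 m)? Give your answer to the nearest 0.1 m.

-152.3 m

Two edge vectors: Pit 1→Pit 2 = (152, -159, 0.2), Pit 1→Pit 3 = (212, 119, -344.4).
Normal n = (Pit 1→Pit 2) × (Pit 1→Pit 3) = (54735.8, 52391.2, 51796).
So ∂z/∂x = −n_x/n_z = −1.056757279 and ∂z/∂y = −n_y/n_z = −1.011491235.
Intercept c from Pit 1: 69.1 + 400338.76 + 6183693.00 = 6584100.85.
At (378879, 6113617): z = −400383.1 − 6183870.0 + 6584100.85 = -152.3 m.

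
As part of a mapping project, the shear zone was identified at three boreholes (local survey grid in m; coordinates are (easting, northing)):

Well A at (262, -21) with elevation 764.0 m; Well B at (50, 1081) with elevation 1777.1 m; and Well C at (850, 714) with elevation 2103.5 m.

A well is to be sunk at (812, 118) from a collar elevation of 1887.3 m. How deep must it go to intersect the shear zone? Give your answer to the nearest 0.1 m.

470.6 m

Let the plane be z = a·E + b·N + c.
Well B−Well A: −212a + 1102b = 1013.1;  Well C−Well A: 588a + 735b = 1339.5.
Solving gives a = 0.910057, b = 1.094403.
Then c = 764 − a·262 − b·-21 = 548.55.
At (812, 118): z_contact = 738.97 + 129.14 + 548.55 = 1416.65 m.
Depth below ground = 1887.3 − 1416.65 = 470.6 m.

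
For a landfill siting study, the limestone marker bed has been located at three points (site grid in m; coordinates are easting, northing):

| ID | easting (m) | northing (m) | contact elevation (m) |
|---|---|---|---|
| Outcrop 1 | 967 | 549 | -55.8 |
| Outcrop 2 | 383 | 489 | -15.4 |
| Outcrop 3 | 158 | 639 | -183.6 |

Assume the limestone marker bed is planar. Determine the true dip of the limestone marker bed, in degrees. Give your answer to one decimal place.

Let the plane be z = a·easting + b·northing + c.
Outcrop 2−Outcrop 1: −584a − 60b = 40.4;  Outcrop 3−Outcrop 1: −809a + 90b = −127.8.
Solving gives a = 0.03988, b = −1.06151.
Gradient magnitude |∇z| = √(a² + b²) = √(0.00159 + 1.12681) = 1.06226.
True dip = arctan(1.06226) = 46.7°, dipping toward N (azimuth ≈ 358°).

46.7°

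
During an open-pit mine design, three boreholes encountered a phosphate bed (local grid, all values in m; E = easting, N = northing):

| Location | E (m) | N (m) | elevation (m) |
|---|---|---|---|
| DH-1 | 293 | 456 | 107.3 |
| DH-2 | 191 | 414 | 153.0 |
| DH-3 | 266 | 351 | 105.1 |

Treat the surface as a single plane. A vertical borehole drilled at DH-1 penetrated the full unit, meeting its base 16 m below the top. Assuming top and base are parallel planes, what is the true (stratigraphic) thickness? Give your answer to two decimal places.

Let the plane be z = a·E + b·N + c.
DH-2−DH-1: −102a − 42b = 45.7;  DH-3−DH-1: −27a − 105b = −2.2.
Solving gives a = −0.51075, b = 0.15229.
|∇z| = √(a²+b²) = 0.53297, so dip δ = arctan(0.53297) = 28.06°.
True thickness = vertical thickness × cos δ = 16 × cos 28.06° = 14.12 m.

14.12 m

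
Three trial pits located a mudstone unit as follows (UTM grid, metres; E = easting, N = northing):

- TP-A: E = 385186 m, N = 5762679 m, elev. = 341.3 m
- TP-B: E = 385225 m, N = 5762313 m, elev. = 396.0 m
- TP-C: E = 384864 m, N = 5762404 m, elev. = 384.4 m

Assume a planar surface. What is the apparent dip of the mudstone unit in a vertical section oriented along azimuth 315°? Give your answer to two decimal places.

Two edge vectors: TP-A→TP-B = (39, -366, 54.7), TP-A→TP-C = (-322, -275, 43.1).
Normal n = (TP-A→TP-B) × (TP-A→TP-C) = (-732.1, -19294.3, -128577).
So ∂z/∂E = −n_x/n_z = −0.00569 and ∂z/∂N = −n_y/n_z = −0.15006.
Unit vector along 315° is (sin 315°, cos 315°) = (-0.7071, 0.7071).
Slope in that direction = a·(-0.7071) + b·(0.7071) = −0.10208.
Apparent dip = arctan|0.10208| = 5.83° (true dip is 8.5°, so apparent ≤ true as expected).

5.83°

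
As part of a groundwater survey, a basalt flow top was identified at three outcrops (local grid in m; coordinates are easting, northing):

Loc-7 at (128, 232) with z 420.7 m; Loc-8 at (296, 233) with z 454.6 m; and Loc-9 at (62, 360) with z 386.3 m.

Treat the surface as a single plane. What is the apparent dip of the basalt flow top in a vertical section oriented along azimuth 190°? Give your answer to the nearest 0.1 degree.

Let the plane be z = a·easting + b·northing + c.
Loc-8−Loc-7: 168a + 1b = 33.9;  Loc-9−Loc-7: −66a + 128b = −34.4.
Solving gives a = 0.20276, b = −0.16420.
Unit vector along 190° is (sin 190°, cos 190°) = (-0.1736, -0.9848).
Slope in that direction = a·(-0.1736) + b·(-0.9848) = 0.12650.
Apparent dip = arctan|0.12650| = 7.2° (true dip is 14.6°, so apparent ≤ true as expected).

7.2°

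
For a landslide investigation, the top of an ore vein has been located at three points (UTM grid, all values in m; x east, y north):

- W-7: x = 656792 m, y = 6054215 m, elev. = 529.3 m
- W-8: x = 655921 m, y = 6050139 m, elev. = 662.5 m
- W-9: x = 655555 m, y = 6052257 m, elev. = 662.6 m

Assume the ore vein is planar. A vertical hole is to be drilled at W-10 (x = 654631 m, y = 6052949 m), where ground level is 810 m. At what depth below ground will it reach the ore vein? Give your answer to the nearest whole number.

79 m

Let the plane be z = a·x + b·y + c.
W-8−W-7: −871a − 4076b = 133.2;  W-9−W-7: −1237a − 1958b = 133.3.
Solving gives a = −0.08467473, b = −0.01458496.
Then c = 529.3 − a·656792 − b·6054215 = 144443.49.
At (654631, 6052949): z_contact = −55430.7 − 88282.0 + 144443.49 = 730.7 m.
Depth below ground = 810 − 730.7 = 79 m.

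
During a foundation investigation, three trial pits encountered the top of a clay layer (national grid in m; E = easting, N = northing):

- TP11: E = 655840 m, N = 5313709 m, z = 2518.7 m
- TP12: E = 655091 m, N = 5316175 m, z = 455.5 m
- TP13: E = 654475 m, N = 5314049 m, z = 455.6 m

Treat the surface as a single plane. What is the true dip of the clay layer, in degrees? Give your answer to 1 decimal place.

55.7°

Two edge vectors: TP11→TP12 = (-749, 2466, -2063.2), TP11→TP13 = (-1365, 340, -2063.1).
Normal n = (TP11→TP12) × (TP11→TP13) = (-4386116.6, 1271006.1, 3111430).
So ∂z/∂E = −n_x/n_z = 1.40968 and ∂z/∂N = −n_y/n_z = −0.40850.
Gradient magnitude |∇z| = √(a² + b²) = √(1.98719 + 0.16687) = 1.46767.
True dip = arctan(1.46767) = 55.7°, dipping toward WNW (azimuth ≈ 286°).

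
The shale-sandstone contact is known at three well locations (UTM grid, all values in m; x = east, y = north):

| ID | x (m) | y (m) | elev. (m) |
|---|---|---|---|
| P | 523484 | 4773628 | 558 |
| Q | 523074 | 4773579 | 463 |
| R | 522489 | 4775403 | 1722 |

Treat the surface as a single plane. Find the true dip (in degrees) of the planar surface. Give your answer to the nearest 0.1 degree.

36.9°

Two edge vectors: P→Q = (-410, -49, -95), P→R = (-995, 1775, 1164).
Normal n = (P→Q) × (P→R) = (111589, 571765, -776505).
So ∂z/∂x = −n_x/n_z = 0.14371 and ∂z/∂y = −n_y/n_z = 0.73633.
Gradient magnitude |∇z| = √(a² + b²) = √(0.02065 + 0.54218) = 0.75022.
True dip = arctan(0.75022) = 36.9°, dipping toward S (azimuth ≈ 191°).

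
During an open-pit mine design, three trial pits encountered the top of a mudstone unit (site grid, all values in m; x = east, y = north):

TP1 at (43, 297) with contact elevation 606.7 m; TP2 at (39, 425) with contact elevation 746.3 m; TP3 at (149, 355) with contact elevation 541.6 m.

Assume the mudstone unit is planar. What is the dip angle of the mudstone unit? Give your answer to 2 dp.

Let the plane be z = a·x + b·y + c.
TP2−TP1: −4a + 128b = 139.6;  TP3−TP1: 106a + 58b = −65.1.
Solving gives a = −1.19055, b = 1.05342.
Gradient magnitude |∇z| = √(a² + b²) = √(1.41741 + 1.10969) = 1.58969.
True dip = arctan(1.58969) = 57.83°, dipping toward SE (azimuth ≈ 132°).

57.83°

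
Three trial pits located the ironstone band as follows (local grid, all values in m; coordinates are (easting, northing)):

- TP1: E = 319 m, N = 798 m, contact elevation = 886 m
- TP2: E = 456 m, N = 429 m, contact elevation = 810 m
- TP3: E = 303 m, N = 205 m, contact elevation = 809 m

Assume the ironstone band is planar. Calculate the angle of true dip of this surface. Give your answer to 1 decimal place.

13.2°

Let the plane be z = a·E + b·N + c.
TP2−TP1: 137a − 369b = −76;  TP3−TP1: −16a − 593b = −77.
Solving gives a = −0.19112, b = 0.13500.
Gradient magnitude |∇z| = √(a² + b²) = √(0.03653 + 0.01823) = 0.23399.
True dip = arctan(0.23399) = 13.2°, dipping toward SE (azimuth ≈ 125°).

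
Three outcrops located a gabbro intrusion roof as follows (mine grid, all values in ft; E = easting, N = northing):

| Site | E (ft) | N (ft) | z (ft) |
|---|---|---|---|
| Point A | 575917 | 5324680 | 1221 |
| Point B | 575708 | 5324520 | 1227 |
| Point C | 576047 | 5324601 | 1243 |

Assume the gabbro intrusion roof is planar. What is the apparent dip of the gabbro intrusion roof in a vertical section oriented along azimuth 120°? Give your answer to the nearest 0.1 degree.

Let the plane be z = a·E + b·N + c.
Point B−Point A: −209a − 160b = 6;  Point C−Point A: 130a − 79b = 22.
Solving gives a = 0.08164, b = −0.14414.
Unit vector along 120° is (sin 120°, cos 120°) = (0.8660, -0.5000).
Slope in that direction = a·(0.8660) + b·(-0.5000) = 0.14277.
Apparent dip = arctan|0.14277| = 8.1° (true dip is 9.4°, so apparent ≤ true as expected).

8.1°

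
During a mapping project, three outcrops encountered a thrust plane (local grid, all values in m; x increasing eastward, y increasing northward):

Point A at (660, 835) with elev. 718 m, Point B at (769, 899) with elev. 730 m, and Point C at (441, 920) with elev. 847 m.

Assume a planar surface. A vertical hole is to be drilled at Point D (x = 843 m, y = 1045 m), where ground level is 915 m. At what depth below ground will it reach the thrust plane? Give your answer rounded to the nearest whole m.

103 m

Let the plane be z = a·x + b·y + c.
Point B−Point A: 109a + 64b = 12;  Point C−Point A: −219a + 85b = 129.
Solving gives a = −0.31081, b = 0.71685.
Then c = 718 − a·660 − b·835 = 324.57.
At (843, 1045): z_contact = −262.0 + 749.1 + 324.57 = 811.7 m.
Depth below ground = 915 − 811.7 = 103 m.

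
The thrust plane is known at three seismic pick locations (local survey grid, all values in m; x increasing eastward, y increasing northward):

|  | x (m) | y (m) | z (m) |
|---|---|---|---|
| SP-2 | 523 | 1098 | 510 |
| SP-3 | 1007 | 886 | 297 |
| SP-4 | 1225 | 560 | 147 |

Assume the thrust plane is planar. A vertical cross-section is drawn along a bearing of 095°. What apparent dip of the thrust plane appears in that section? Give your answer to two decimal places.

Let the plane be z = a·x + b·y + c.
SP-3−SP-2: 484a − 212b = −213;  SP-4−SP-2: 702a − 538b = −363.
Solving gives a = −0.33735, b = 0.23453.
Unit vector along 095° is (sin 95°, cos 95°) = (0.9962, -0.0872).
Slope in that direction = a·(0.9962) + b·(-0.0872) = −0.35651.
Apparent dip = arctan|0.35651| = 19.62° (true dip is 22.3°, so apparent ≤ true as expected).

19.62°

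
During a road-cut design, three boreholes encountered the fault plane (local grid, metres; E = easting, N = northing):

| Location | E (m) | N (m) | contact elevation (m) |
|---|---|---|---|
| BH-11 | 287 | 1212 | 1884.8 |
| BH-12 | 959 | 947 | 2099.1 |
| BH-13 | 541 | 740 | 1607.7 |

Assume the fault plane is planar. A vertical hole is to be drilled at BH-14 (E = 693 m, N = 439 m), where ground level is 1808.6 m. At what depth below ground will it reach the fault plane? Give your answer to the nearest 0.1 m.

384.6 m

Let the plane be z = a·E + b·N + c.
BH-12−BH-11: 672a − 265b = 214.3;  BH-13−BH-11: 254a − 472b = −277.1.
Solving gives a = 0.698677, b = 0.963059.
Then c = 1884.8 − a·287 − b·1212 = 517.05.
At (693, 439): z_contact = 484.18 + 422.78 + 517.05 = 1424.02 m.
Depth below ground = 1808.6 − 1424.02 = 384.6 m.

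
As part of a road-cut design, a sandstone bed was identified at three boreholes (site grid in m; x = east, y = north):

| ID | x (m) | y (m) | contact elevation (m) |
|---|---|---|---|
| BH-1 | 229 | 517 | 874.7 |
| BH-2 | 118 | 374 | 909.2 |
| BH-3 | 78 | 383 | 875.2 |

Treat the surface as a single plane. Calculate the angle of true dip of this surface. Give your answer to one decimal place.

Two edge vectors: BH-1→BH-2 = (-111, -143, 34.5), BH-1→BH-3 = (-151, -134, 0.5).
Normal n = (BH-1→BH-2) × (BH-1→BH-3) = (4551.5, -5154, -6719).
So ∂z/∂x = −n_x/n_z = 0.67741 and ∂z/∂y = −n_y/n_z = −0.76708.
Gradient magnitude |∇z| = √(a² + b²) = √(0.45888 + 0.58841) = 1.02337.
True dip = arctan(1.02337) = 45.7°, dipping toward NW (azimuth ≈ 319°).

45.7°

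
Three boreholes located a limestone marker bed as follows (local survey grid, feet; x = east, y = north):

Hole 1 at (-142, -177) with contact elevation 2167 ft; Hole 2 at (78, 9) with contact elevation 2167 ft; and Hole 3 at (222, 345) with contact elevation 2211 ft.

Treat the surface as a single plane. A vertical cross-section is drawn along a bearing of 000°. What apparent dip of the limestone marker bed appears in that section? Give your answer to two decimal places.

Two edge vectors: Hole 1→Hole 2 = (220, 186, 0), Hole 1→Hole 3 = (364, 522, 44).
Normal n = (Hole 1→Hole 2) × (Hole 1→Hole 3) = (8184, -9680, 47136).
So ∂z/∂x = −n_x/n_z = −0.17363 and ∂z/∂y = −n_y/n_z = 0.20536.
Unit vector along 000° is (sin 0°, cos 0°) = (0.0000, 1.0000).
Slope in that direction = a·(0.0000) + b·(1.0000) = 0.20536.
Apparent dip = arctan|0.20536| = 11.61° (true dip is 15.1°, so apparent ≤ true as expected).

11.61°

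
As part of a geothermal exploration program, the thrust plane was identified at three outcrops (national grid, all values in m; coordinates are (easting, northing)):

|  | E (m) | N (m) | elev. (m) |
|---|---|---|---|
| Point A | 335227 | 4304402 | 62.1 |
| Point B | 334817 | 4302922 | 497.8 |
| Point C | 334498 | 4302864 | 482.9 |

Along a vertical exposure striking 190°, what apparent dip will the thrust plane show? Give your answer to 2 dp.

Let the plane be z = a·E + b·N + c.
Point B−Point A: −410a − 1480b = 435.7;  Point C−Point A: −729a − 1538b = 420.8.
Solving gives a = 0.10555, b = −0.32363.
Unit vector along 190° is (sin 190°, cos 190°) = (-0.1736, -0.9848).
Slope in that direction = a·(-0.1736) + b·(-0.9848) = 0.30039.
Apparent dip = arctan|0.30039| = 16.72° (true dip is 18.8°, so apparent ≤ true as expected).

16.72°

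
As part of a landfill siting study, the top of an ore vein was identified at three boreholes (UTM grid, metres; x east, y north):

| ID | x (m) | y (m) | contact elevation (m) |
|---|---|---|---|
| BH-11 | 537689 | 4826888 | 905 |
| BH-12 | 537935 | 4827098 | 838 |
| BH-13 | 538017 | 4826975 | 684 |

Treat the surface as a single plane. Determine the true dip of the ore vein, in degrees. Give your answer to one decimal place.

47.6°

Two edge vectors: BH-11→BH-12 = (246, 210, -67), BH-11→BH-13 = (328, 87, -221).
Normal n = (BH-11→BH-12) × (BH-11→BH-13) = (-40581, 32390, -47478).
So ∂z/∂x = −n_x/n_z = −0.85473 and ∂z/∂y = −n_y/n_z = 0.68221.
Gradient magnitude |∇z| = √(a² + b²) = √(0.73057 + 0.46541) = 1.09361.
True dip = arctan(1.09361) = 47.6°, dipping toward SE (azimuth ≈ 129°).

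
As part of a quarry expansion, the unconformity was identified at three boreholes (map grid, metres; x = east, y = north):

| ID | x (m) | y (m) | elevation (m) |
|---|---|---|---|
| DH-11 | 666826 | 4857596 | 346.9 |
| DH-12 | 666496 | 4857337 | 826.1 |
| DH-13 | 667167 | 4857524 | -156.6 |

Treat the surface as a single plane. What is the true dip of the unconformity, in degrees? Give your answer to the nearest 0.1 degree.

Two edge vectors: DH-11→DH-12 = (-330, -259, 479.2), DH-11→DH-13 = (341, -72, -503.5).
Normal n = (DH-11→DH-12) × (DH-11→DH-13) = (164908.9, -2747.8, 112079).
So ∂z/∂x = −n_x/n_z = −1.47136 and ∂z/∂y = −n_y/n_z = 0.02452.
Gradient magnitude |∇z| = √(a² + b²) = √(2.16491 + 0.00060) = 1.47157.
True dip = arctan(1.47157) = 55.8°, dipping toward E (azimuth ≈ 091°).

55.8°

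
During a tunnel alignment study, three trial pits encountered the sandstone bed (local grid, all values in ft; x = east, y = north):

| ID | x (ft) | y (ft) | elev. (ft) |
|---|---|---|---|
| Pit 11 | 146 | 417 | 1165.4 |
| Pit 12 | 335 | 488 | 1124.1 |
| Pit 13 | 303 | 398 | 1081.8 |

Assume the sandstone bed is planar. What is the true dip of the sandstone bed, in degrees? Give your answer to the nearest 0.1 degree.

37.9°

Let the plane be z = a·x + b·y + c.
Pit 12−Pit 11: 189a + 71b = −41.3;  Pit 13−Pit 11: 157a − 19b = −83.6.
Solving gives a = −0.45598, b = 0.63213.
Gradient magnitude |∇z| = √(a² + b²) = √(0.20792 + 0.39959) = 0.77943.
True dip = arctan(0.77943) = 37.9°, dipping toward SE (azimuth ≈ 144°).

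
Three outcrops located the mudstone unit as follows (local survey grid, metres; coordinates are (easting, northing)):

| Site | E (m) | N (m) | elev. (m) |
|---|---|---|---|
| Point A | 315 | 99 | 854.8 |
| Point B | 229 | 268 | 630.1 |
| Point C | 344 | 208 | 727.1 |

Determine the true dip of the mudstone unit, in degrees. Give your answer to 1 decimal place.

51.2°

Let the plane be z = a·E + b·N + c.
Point B−Point A: −86a + 169b = −224.7;  Point C−Point A: 29a + 109b = −127.7.
Solving gives a = 0.20392, b = −1.22581.
Gradient magnitude |∇z| = √(a² + b²) = √(0.04158 + 1.50262) = 1.24266.
True dip = arctan(1.24266) = 51.2°, dipping toward N (azimuth ≈ 351°).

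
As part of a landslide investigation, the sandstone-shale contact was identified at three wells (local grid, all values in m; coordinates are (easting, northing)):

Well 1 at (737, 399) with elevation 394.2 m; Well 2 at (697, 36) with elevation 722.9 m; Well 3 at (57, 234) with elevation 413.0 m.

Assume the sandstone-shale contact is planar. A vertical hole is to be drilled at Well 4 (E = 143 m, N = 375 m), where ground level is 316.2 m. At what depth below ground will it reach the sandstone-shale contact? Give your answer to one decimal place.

Two edge vectors: Well 1→Well 2 = (-40, -363, 328.7), Well 1→Well 3 = (-680, -165, 18.8).
Normal n = (Well 1→Well 2) × (Well 1→Well 3) = (47411.1, -222764, -240240).
So ∂z/∂E = −n_x/n_z = 0.19735 and ∂z/∂N = −n_y/n_z = −0.92726.
Intercept c from Well 1: 394.2 − 145.45 + 369.98 = 618.73.
At (143, 375): z_contact = 28.22 − 347.72 + 618.73 = 299.23 m.
Depth below ground = 316.2 − 299.23 = 17.0 m.

17.0 m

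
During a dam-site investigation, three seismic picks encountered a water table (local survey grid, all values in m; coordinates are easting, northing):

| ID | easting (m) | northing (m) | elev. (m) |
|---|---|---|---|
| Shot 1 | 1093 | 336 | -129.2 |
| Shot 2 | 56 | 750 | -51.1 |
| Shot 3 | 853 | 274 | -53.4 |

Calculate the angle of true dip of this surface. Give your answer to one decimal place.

Two edge vectors: Shot 1→Shot 2 = (-1037, 414, 78.1), Shot 1→Shot 3 = (-240, -62, 75.8).
Normal n = (Shot 1→Shot 2) × (Shot 1→Shot 3) = (36223.4, 59860.6, 163654).
So ∂z/∂easting = −n_x/n_z = −0.22134 and ∂z/∂northing = −n_y/n_z = −0.36578.
Gradient magnitude |∇z| = √(a² + b²) = √(0.04899 + 0.13379) = 0.42753.
True dip = arctan(0.42753) = 23.1°, dipping toward NNE (azimuth ≈ 031°).

23.1°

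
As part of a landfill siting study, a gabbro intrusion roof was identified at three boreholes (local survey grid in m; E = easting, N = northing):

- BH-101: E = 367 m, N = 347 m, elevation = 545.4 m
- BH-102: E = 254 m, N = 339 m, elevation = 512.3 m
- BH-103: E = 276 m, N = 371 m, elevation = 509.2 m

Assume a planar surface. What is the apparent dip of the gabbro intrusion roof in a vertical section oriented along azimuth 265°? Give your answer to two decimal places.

Two edge vectors: BH-101→BH-102 = (-113, -8, -33.1), BH-101→BH-103 = (-91, 24, -36.2).
Normal n = (BH-101→BH-102) × (BH-101→BH-103) = (1084, -1078.5, -3440).
So ∂z/∂E = −n_x/n_z = 0.31512 and ∂z/∂N = −n_y/n_z = −0.31352.
Unit vector along 265° is (sin 265°, cos 265°) = (-0.9962, -0.0872).
Slope in that direction = a·(-0.9962) + b·(-0.0872) = −0.28659.
Apparent dip = arctan|0.28659| = 15.99° (true dip is 24.0°, so apparent ≤ true as expected).

15.99°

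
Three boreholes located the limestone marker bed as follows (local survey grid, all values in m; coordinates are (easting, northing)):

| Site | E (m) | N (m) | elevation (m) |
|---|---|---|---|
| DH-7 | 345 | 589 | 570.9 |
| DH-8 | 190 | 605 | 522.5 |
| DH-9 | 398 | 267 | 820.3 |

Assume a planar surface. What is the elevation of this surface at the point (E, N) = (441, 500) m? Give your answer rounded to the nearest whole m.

Let the plane be z = a·E + b·N + c.
DH-8−DH-7: −155a + 16b = −48.4;  DH-9−DH-7: 53a − 322b = 249.4.
Solving gives a = 0.23632, b = −0.73564.
Then c = 570.9 − a·345 − b·589 = 922.66.
At (441, 500): z = 104.2 − 367.8 + 922.66 = 659.1 m.

659 m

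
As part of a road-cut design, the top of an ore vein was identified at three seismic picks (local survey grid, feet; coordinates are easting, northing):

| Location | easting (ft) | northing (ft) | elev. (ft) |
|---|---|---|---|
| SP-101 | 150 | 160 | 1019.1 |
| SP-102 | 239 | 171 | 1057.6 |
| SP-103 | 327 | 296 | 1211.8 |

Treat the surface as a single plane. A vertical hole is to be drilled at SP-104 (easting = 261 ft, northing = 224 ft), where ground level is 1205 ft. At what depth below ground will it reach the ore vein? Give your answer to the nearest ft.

Let the plane be z = a·easting + b·northing + c.
SP-102−SP-101: 89a + 11b = 38.5;  SP-103−SP-101: 177a + 136b = 192.7.
Solving gives a = 0.30681, b = 1.01760.
Then c = 1019.1 − a·150 − b·160 = 810.26.
At (261, 224): z_contact = 80.1 + 227.9 + 810.26 = 1118.3 ft.
Depth below ground = 1205 − 1118.3 = 87 ft.

87 ft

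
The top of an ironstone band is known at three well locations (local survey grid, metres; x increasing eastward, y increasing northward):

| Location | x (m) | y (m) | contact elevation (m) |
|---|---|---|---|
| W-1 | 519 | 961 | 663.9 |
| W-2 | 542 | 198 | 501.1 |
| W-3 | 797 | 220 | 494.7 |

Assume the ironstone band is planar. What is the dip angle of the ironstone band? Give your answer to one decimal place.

Two edge vectors: W-1→W-2 = (23, -763, -162.8), W-1→W-3 = (278, -741, -169.2).
Normal n = (W-1→W-2) × (W-1→W-3) = (8464.8, -41366.8, 195071).
So ∂z/∂x = −n_x/n_z = −0.04339 and ∂z/∂y = −n_y/n_z = 0.21206.
Gradient magnitude |∇z| = √(a² + b²) = √(0.00188 + 0.04497) = 0.21645.
True dip = arctan(0.21645) = 12.2°, dipping toward SSE (azimuth ≈ 168°).

12.2°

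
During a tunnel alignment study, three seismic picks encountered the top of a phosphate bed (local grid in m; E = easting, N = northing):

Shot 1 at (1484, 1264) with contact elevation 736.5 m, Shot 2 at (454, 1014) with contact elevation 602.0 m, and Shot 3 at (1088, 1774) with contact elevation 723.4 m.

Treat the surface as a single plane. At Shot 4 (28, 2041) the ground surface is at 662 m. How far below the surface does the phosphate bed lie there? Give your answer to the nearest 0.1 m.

Two edge vectors: Shot 1→Shot 2 = (-1030, -250, -134.5), Shot 1→Shot 3 = (-396, 510, -13.1).
Normal n = (Shot 1→Shot 2) × (Shot 1→Shot 3) = (71870, 39769, -624300).
So ∂z/∂E = −n_x/n_z = 0.115121 and ∂z/∂N = −n_y/n_z = 0.063702.
Intercept c from Shot 1: 736.5 − 170.84 − 80.52 = 485.14.
At (28, 2041): z_contact = 3.22 + 130.02 + 485.14 = 618.38 m.
Depth below ground = 662 − 618.38 = 43.6 m.

43.6 m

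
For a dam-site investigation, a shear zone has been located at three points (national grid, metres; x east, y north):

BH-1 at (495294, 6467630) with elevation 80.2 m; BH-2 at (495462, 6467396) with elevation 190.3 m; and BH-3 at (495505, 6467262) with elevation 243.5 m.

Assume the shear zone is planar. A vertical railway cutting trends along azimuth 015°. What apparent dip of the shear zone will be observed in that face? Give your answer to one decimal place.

15.5°

Two edge vectors: BH-1→BH-2 = (168, -234, 110.1), BH-1→BH-3 = (211, -368, 163.3).
Normal n = (BH-1→BH-2) × (BH-1→BH-3) = (2304.6, -4203.3, -12450).
So ∂z/∂x = −n_x/n_z = 0.18511 and ∂z/∂y = −n_y/n_z = −0.33761.
Unit vector along 015° is (sin 15°, cos 15°) = (0.2588, 0.9659).
Slope in that direction = a·(0.2588) + b·(0.9659) = −0.27820.
Apparent dip = arctan|0.27820| = 15.5° (true dip is 21.1°, so apparent ≤ true as expected).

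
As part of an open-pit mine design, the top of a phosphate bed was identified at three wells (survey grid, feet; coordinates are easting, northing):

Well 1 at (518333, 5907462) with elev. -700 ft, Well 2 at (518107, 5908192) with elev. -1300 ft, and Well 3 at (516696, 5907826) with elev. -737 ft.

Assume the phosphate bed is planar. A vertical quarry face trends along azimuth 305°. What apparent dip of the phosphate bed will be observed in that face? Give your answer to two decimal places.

Let the plane be z = a·easting + b·northing + c.
Well 2−Well 1: −226a + 730b = −600;  Well 3−Well 1: −1637a + 364b = −37.
Solving gives a = −0.17200, b = −0.87517.
Unit vector along 305° is (sin 305°, cos 305°) = (-0.8192, 0.5736).
Slope in that direction = a·(-0.8192) + b·(0.5736) = −0.36108.
Apparent dip = arctan|0.36108| = 19.85° (true dip is 41.7°, so apparent ≤ true as expected).

19.85°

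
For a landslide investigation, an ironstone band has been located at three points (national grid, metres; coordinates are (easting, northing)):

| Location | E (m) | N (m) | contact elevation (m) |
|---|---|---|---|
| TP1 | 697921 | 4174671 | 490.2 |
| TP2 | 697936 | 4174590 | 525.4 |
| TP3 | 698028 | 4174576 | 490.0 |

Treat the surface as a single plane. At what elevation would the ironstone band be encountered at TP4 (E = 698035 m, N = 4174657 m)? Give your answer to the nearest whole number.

445 m

Two edge vectors: TP1→TP2 = (15, -81, 35.2), TP1→TP3 = (107, -95, -0.2).
Normal n = (TP1→TP2) × (TP1→TP3) = (3360.2, 3769.4, 7242).
So ∂z/∂E = −n_x/n_z = −0.46398785 and ∂z/∂N = −n_y/n_z = −0.52049158.
Intercept c from TP1: 490.2 + 323826.86 + 2172881.09 = 2497198.16.
At (698035, 4174657): z = −323879.8 − 2172873.8 + 2497198.16 = 444.6 m.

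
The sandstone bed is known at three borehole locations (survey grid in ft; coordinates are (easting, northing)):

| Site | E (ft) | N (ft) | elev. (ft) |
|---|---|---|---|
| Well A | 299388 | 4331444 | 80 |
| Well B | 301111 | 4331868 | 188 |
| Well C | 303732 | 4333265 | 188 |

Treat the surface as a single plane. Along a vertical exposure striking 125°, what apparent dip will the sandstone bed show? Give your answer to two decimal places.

Let the plane be z = a·E + b·N + c.
Well B−Well A: 1723a + 424b = 108;  Well C−Well A: 4344a + 1821b = 108.
Solving gives a = 0.11644, b = −0.21846.
Unit vector along 125° is (sin 125°, cos 125°) = (0.8192, -0.5736).
Slope in that direction = a·(0.8192) + b·(-0.5736) = 0.22069.
Apparent dip = arctan|0.22069| = 12.45° (true dip is 13.9°, so apparent ≤ true as expected).

12.45°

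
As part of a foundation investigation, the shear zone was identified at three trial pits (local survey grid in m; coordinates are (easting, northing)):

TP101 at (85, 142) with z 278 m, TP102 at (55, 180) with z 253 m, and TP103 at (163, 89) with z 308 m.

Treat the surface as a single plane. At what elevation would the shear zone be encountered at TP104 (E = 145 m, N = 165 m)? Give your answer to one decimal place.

Let the plane be z = a·E + b·N + c.
TP102−TP101: −30a + 38b = −25;  TP103−TP101: 78a − 53b = 30.
Solving gives a = −0.13464, b = −0.76419.
Then c = 278 − a·85 − b·142 = 397.96.
At (145, 165): z = −19.5 − 126.1 + 397.96 = 252.3 m.

252.3 m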